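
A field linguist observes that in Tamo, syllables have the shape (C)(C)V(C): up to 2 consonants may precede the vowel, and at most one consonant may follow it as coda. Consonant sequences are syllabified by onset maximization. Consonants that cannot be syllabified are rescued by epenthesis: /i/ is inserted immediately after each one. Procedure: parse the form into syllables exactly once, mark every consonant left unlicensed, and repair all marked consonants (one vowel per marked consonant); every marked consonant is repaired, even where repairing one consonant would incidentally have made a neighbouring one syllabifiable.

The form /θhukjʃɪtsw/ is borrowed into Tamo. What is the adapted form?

θhukjʃɪtsiwi

The consonants /s/, /w/ cannot be parsed into a legal (C)(C)V(C) syllable (at most one coda consonant is licensed; onsets may contain at most 2 consonants).
Each unlicensed consonant becomes the onset of a new syllable: /s/ → /si/, /w/ → /wi/.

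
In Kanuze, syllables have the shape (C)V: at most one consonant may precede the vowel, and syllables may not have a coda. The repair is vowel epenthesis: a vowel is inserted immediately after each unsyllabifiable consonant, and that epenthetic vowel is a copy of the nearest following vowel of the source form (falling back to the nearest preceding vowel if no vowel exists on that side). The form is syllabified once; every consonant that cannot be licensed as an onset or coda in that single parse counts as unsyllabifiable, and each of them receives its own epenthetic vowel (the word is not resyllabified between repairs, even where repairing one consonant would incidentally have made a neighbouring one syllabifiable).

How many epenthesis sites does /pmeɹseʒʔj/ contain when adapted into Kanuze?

The unsyllabifiable consonants are /p/, /ɹ/, /ʒ/, /ʔ/, /j/; each receives one epenthetic vowel.

5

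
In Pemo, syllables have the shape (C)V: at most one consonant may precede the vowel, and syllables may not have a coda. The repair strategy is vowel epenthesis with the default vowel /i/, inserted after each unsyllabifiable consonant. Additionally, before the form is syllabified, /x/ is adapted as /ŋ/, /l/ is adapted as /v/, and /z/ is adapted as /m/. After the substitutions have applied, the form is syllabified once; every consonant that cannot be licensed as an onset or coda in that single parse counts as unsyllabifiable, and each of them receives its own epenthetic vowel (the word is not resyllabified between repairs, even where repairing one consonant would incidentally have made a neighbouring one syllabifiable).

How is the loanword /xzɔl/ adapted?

ŋimɔvi

Substitution: /x/ → /ŋ/, /z/ → /m/, /l/ → /v/, giving /ŋmɔv/.
Syllabifying with onset maximization leaves /ŋ/, /v/ stranded (no codas are permitted; onsets are limited to one consonant).
Each unlicensed consonant becomes the onset of a new syllable: /ŋ/ → /ŋi/, /v/ → /vi/.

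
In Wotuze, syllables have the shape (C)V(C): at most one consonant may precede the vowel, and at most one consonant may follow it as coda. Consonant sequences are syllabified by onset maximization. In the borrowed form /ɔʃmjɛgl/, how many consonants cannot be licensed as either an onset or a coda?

Syllabifying with onset maximization leaves /m/, /l/ stranded (at most one coda consonant is licensed; onsets are limited to one consonant).

2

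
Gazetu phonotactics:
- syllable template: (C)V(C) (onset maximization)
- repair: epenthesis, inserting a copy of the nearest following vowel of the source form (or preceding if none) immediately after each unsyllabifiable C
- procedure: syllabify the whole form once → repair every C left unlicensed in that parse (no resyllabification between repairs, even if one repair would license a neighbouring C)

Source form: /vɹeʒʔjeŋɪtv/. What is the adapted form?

veɹeʒʔejeŋɪtvɪ

Syllabifying with onset maximization leaves /v/, /ʔ/, /v/ stranded (at most one coda consonant is licensed; onsets are limited to one consonant).
Inserting the epenthetic vowel yields /v/ → /ve/, /ʔ/ → /ʔe/, /v/ → /vɪ/.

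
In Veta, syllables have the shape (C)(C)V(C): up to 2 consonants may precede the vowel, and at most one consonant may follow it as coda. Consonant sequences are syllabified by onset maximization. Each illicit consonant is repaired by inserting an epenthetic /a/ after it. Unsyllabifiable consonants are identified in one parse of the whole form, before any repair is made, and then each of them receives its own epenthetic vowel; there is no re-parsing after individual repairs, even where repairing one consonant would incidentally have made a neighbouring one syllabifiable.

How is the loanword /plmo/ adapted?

palmo

The consonants /p/ cannot be parsed into a legal (C)(C)V(C) syllable (at most one coda consonant is licensed; onsets may contain at most 2 consonants).
Each unlicensed consonant becomes the onset of a new syllable: /p/ → /pa/.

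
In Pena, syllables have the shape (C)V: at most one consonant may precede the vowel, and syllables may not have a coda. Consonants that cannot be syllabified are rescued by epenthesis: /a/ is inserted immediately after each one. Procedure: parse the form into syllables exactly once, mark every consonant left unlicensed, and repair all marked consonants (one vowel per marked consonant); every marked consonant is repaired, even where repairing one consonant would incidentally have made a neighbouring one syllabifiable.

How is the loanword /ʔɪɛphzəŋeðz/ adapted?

ʔɪɛpahazəŋeðaza

The consonants /p/, /h/, /ð/, /z/ cannot be parsed into a legal (C)V syllable (no codas are permitted; onsets are limited to one consonant).
Epenthesis after each stranded consonant: /p/ → /pa/, /h/ → /ha/, /ð/ → /ða/, /z/ → /za/.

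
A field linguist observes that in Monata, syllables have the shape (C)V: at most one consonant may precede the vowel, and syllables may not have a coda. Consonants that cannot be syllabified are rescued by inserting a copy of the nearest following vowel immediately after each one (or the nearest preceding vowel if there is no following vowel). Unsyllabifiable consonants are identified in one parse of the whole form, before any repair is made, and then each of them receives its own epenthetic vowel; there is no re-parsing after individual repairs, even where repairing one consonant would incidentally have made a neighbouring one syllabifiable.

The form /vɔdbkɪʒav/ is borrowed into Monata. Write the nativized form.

vɔdɪbɪkɪʒava

Syllabifying with onset maximization leaves /d/, /b/, /v/ stranded (no codas are permitted; onsets are limited to one consonant).
Inserting the epenthetic vowel yields /d/ → /dɪ/, /b/ → /bɪ/, /v/ → /va/.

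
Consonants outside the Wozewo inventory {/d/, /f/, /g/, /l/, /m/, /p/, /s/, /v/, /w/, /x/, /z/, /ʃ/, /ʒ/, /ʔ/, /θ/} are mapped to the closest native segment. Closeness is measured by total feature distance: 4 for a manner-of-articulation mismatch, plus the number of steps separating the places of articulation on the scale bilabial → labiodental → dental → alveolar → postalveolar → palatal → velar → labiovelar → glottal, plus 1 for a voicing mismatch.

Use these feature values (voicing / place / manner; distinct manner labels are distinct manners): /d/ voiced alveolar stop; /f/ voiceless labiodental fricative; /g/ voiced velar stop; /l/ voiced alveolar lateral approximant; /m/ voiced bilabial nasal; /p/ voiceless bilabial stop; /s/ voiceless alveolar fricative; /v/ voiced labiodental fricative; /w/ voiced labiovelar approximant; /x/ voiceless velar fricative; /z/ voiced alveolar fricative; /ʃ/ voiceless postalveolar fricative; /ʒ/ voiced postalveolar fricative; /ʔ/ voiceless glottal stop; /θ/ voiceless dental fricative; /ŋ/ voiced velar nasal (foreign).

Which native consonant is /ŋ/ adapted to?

/g/ is closest: manner differs (nasal→stop, +4), place distance 0 (velar→velar), same voicing; total 4. Next closest is /w/ at distance 5.

g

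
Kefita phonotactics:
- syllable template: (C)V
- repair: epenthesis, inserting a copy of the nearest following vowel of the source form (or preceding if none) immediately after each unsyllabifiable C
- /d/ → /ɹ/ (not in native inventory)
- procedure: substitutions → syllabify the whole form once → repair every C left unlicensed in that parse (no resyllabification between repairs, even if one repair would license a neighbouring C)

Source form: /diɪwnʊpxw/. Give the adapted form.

ɹiɪwʊnʊpʊxʊwʊ

Substitution: /d/ → /ɹ/, giving /ɹiɪwnʊpxw/.
The consonants /w/, /p/, /x/, /w/ cannot be parsed into a legal (C)V syllable (no codas are permitted; onsets are limited to one consonant).
Each unlicensed consonant becomes the onset of a new syllable: /w/ → /wʊ/, /p/ → /pʊ/, /x/ → /xʊ/, /w/ → /wʊ/.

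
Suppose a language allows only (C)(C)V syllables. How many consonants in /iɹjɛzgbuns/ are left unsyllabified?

3

Under (C)(C)V, the unsyllabifiable consonants are /z/, /n/, /s/ (no codas are permitted; onsets may contain at most 2 consonants).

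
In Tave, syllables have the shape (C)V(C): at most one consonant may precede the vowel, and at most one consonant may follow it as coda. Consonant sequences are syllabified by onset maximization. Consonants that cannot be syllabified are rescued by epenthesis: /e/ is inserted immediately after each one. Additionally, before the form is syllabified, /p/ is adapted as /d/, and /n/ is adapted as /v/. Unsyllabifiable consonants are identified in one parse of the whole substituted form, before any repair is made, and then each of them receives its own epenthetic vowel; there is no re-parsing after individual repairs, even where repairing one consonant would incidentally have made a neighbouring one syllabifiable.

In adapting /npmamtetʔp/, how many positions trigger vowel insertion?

4

After substitution the input is /vdmamtetʔd/.
The unsyllabifiable consonants are /v/, /d/, /ʔ/, /d/; each receives one epenthetic vowel.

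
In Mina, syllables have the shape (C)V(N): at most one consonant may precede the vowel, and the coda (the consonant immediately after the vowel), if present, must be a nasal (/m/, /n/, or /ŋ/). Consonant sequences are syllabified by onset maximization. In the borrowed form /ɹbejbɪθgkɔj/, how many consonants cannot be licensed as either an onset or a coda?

5

Syllabifying with onset maximization leaves /ɹ/, /j/, /θ/, /g/, /j/ stranded (only a nasal (/m/, /n/, or /ŋ/) is licensed in coda position; onsets are limited to one consonant).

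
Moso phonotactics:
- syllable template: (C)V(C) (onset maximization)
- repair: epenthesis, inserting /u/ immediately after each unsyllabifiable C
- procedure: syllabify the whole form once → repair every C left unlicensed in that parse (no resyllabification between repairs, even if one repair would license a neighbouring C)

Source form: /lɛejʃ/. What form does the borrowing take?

The consonants /ʃ/ cannot be parsed into a legal (C)V(C) syllable (at most one coda consonant is licensed; onsets are limited to one consonant).
Inserting the epenthetic vowel yields /ʃ/ → /ʃu/.

lɛejʃu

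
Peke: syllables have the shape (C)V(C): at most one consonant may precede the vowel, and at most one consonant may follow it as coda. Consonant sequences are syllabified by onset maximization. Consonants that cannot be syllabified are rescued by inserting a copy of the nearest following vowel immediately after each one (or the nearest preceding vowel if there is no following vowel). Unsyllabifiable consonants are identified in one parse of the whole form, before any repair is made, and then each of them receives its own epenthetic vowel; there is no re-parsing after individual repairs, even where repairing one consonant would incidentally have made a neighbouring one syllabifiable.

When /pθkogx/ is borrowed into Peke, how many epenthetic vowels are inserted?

The unsyllabifiable consonants are /p/, /θ/, /x/; each receives one epenthetic vowel.

3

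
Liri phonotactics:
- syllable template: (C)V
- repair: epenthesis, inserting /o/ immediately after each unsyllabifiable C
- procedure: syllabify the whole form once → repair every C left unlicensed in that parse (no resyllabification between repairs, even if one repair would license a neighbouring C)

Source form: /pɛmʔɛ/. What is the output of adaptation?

Under (C)V, the unsyllabifiable consonants are /m/ (no codas are permitted; onsets are limited to one consonant).
Epenthesis after each stranded consonant: /m/ → /mo/.

pɛmoʔɛ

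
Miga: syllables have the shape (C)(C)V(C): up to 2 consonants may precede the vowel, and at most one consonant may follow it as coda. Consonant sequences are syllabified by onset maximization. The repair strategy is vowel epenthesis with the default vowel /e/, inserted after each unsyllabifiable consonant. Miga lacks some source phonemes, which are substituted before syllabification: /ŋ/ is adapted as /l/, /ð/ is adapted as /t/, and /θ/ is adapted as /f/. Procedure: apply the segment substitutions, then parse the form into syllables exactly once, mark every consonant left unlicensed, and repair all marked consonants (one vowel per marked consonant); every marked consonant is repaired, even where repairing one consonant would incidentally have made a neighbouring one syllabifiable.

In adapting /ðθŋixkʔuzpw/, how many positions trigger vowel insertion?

After substitution the input is /tflixkʔuzpw/.
The unsyllabifiable consonants are /t/, /p/, /w/; each receives one epenthetic vowel.

3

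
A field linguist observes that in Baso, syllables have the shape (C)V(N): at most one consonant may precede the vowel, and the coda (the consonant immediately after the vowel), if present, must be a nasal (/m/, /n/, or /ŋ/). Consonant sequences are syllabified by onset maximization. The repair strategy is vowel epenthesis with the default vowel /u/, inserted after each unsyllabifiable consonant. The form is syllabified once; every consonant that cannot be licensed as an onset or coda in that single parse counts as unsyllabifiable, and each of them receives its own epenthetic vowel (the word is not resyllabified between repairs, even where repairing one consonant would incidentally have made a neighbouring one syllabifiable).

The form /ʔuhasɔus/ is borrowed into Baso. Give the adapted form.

The consonants /s/ cannot be parsed into a legal (C)V(N) syllable (only a nasal (/m/, /n/, or /ŋ/) is licensed in coda position; onsets are limited to one consonant).
Epenthesis after each stranded consonant: /s/ → /su/.

ʔuhasɔusu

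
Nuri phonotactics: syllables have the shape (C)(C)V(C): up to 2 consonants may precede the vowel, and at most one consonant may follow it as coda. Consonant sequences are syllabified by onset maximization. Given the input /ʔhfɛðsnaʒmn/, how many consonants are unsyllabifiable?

Syllabifying with onset maximization leaves /ʔ/, /m/, /n/ stranded (at most one coda consonant is licensed; onsets may contain at most 2 consonants).

3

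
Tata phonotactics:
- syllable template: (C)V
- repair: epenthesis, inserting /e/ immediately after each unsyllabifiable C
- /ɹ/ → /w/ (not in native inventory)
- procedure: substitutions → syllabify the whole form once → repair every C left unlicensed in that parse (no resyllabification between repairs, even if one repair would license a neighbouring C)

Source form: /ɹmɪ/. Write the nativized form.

Substitution: /ɹ/ → /w/, giving /wmɪ/.
Syllabifying with onset maximization leaves /w/ stranded (no codas are permitted; onsets are limited to one consonant).
Epenthesis after each stranded consonant: /w/ → /we/.

wemɪ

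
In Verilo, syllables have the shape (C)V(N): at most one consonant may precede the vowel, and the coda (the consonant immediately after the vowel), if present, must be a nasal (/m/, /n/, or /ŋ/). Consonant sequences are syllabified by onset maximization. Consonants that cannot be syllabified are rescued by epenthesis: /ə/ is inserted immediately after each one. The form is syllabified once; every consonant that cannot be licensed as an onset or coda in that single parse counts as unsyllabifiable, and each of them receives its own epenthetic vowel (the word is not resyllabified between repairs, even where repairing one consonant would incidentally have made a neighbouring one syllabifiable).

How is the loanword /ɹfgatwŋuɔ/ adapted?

Under (C)V(N), the unsyllabifiable consonants are /ɹ/, /f/, /t/, /w/ (only a nasal (/m/, /n/, or /ŋ/) is licensed in coda position; onsets are limited to one consonant).
Epenthesis after each stranded consonant: /ɹ/ → /ɹə/, /f/ → /fə/, /t/ → /tə/, /w/ → /wə/.

ɹəfəgatəwəŋuɔ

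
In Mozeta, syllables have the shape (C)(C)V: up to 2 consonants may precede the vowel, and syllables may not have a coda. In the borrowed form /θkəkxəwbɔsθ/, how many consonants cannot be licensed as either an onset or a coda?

2

The consonants /s/, /θ/ cannot be parsed into a legal (C)(C)V syllable (no codas are permitted; onsets may contain at most 2 consonants).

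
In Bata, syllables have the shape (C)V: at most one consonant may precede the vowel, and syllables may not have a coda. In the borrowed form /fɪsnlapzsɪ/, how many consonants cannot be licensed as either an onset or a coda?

4

The consonants /s/, /n/, /p/, /z/ cannot be parsed into a legal (C)V syllable (no codas are permitted; onsets are limited to one consonant).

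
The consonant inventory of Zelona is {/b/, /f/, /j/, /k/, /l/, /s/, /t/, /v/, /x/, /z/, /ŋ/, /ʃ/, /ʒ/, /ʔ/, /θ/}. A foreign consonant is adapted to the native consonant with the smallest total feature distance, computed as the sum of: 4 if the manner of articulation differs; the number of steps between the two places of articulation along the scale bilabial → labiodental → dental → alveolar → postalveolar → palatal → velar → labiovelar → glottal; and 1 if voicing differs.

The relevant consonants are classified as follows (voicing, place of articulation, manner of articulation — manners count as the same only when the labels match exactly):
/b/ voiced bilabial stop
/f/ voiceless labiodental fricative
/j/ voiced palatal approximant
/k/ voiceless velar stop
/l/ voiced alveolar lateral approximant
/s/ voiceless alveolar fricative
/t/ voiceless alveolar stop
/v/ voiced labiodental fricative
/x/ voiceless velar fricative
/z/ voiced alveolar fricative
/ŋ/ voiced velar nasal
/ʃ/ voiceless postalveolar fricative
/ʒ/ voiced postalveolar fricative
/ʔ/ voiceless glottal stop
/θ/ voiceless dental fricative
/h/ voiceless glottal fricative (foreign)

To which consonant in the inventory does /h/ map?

x

/x/ is closest: same manner (fricative), place distance 2 (glottal→velar), same voicing; total 2. Next closest is /ʃ/ at distance 4.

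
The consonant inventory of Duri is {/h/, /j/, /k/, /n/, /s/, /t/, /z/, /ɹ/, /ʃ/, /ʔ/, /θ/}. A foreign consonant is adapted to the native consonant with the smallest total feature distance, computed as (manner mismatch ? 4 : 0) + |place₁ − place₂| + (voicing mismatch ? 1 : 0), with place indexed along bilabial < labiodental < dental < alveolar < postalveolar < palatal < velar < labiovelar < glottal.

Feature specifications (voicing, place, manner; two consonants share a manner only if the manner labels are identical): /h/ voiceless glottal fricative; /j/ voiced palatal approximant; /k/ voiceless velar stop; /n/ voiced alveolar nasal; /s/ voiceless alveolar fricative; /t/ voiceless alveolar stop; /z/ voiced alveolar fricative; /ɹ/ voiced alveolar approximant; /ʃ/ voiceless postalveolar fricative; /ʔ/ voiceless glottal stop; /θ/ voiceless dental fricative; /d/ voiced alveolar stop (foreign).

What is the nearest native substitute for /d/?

t

/t/ is closest: same manner (stop), place distance 0 (alveolar→alveolar), voicing differs (+1); total 1. Next closest is /k/ at distance 4.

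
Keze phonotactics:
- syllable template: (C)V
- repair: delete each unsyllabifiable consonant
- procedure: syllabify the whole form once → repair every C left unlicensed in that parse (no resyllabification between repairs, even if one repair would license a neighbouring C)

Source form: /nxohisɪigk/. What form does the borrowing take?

xohisɪi

The consonants /n/, /g/, /k/ cannot be parsed into a legal (C)V syllable (no codas are permitted; onsets are limited to one consonant).
Deletion applies to /n/, /g/, /k/.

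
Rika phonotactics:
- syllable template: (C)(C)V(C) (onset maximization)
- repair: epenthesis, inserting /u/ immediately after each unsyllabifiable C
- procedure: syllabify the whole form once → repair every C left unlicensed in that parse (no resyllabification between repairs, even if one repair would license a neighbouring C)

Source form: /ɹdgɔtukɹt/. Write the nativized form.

Syllabifying with onset maximization leaves /ɹ/, /ɹ/, /t/ stranded (at most one coda consonant is licensed; onsets may contain at most 2 consonants).
Each unlicensed consonant becomes the onset of a new syllable: /ɹ/ → /ɹu/, /ɹ/ → /ɹu/, /t/ → /tu/.

ɹudgɔtukɹutu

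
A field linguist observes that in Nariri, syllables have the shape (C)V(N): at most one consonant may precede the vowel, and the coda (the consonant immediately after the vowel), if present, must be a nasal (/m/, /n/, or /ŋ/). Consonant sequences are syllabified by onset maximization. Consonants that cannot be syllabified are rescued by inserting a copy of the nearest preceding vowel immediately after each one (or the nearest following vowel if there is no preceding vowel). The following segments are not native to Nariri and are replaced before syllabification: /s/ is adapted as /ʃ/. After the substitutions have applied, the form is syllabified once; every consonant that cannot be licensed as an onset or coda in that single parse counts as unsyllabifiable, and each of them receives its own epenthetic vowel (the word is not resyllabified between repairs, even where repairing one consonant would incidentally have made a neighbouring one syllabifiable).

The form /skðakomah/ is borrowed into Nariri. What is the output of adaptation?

ʃakaðakomaha

Substitution: /s/ → /ʃ/, giving /ʃkðakomah/.
The consonants /ʃ/, /k/, /h/ cannot be parsed into a legal (C)V(N) syllable (only a nasal (/m/, /n/, or /ŋ/) is licensed in coda position; onsets are limited to one consonant).
Epenthesis after each stranded consonant: /ʃ/ → /ʃa/, /k/ → /ka/, /h/ → /ha/.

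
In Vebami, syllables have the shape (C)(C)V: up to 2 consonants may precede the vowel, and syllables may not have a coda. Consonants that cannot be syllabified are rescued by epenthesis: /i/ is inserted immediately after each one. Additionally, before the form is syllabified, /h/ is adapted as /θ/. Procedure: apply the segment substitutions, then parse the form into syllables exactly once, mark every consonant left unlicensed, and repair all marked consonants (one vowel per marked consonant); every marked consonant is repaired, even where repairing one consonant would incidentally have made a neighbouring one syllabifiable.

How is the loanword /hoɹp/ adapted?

θoɹipi

Substitution: /h/ → /θ/, giving /θoɹp/.
The consonants /ɹ/, /p/ cannot be parsed into a legal (C)(C)V syllable (no codas are permitted; onsets may contain at most 2 consonants).
Inserting the epenthetic vowel yields /ɹ/ → /ɹi/, /p/ → /pi/.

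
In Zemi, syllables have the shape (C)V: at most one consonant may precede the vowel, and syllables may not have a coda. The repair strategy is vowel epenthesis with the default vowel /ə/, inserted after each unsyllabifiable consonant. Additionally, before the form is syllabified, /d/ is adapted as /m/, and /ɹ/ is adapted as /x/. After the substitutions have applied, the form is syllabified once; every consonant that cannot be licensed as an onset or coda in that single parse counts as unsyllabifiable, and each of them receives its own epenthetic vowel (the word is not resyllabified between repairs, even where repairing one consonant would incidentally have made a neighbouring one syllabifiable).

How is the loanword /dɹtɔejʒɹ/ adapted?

məxətɔejəʒəxə

Substitution: /d/ → /m/, /ɹ/ → /x/, giving /mxtɔejʒx/.
Syllabifying with onset maximization leaves /m/, /x/, /j/, /ʒ/, /x/ stranded (no codas are permitted; onsets are limited to one consonant).
Each unlicensed consonant becomes the onset of a new syllable: /m/ → /mə/, /x/ → /xə/, /j/ → /jə/, /ʒ/ → /ʒə/, /x/ → /xə/.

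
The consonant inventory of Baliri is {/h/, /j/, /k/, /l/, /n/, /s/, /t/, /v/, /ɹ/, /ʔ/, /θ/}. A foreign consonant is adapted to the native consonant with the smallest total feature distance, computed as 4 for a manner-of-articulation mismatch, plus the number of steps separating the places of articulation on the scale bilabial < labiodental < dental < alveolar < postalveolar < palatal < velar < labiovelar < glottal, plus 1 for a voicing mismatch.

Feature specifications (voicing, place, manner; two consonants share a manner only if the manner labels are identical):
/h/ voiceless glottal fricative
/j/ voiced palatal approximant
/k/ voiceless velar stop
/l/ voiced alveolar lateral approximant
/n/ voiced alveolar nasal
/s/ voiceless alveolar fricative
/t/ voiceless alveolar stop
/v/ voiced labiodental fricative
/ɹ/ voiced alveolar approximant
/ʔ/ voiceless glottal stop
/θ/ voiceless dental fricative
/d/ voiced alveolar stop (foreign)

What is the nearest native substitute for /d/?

t

/t/ is closest: same manner (stop), place distance 0 (alveolar→alveolar), voicing differs (+1); total 1. Next closest is /k/ at distance 4.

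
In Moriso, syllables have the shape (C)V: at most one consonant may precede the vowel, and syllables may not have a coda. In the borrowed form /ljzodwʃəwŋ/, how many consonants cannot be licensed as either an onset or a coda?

6

The consonants /l/, /j/, /d/, /w/, /w/, /ŋ/ cannot be parsed into a legal (C)V syllable (no codas are permitted; onsets are limited to one consonant).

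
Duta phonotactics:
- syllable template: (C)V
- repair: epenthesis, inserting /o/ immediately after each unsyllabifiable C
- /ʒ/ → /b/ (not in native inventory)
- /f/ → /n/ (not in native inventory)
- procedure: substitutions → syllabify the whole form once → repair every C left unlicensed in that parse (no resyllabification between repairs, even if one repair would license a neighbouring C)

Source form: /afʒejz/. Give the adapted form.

anobejozo

Substitution: /f/ → /n/, /ʒ/ → /b/, giving /anbejz/.
Under (C)V, the unsyllabifiable consonants are /n/, /j/, /z/ (no codas are permitted; onsets are limited to one consonant).
Each unlicensed consonant becomes the onset of a new syllable: /n/ → /no/, /j/ → /jo/, /z/ → /zo/.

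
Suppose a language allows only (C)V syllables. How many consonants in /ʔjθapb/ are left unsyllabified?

4

Syllabifying with onset maximization leaves /ʔ/, /j/, /p/, /b/ stranded (no codas are permitted; onsets are limited to one consonant).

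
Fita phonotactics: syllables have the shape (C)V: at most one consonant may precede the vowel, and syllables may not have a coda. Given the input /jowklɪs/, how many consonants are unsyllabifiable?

Under (C)V, the unsyllabifiable consonants are /w/, /k/, /s/ (no codas are permitted; onsets are limited to one consonant).

3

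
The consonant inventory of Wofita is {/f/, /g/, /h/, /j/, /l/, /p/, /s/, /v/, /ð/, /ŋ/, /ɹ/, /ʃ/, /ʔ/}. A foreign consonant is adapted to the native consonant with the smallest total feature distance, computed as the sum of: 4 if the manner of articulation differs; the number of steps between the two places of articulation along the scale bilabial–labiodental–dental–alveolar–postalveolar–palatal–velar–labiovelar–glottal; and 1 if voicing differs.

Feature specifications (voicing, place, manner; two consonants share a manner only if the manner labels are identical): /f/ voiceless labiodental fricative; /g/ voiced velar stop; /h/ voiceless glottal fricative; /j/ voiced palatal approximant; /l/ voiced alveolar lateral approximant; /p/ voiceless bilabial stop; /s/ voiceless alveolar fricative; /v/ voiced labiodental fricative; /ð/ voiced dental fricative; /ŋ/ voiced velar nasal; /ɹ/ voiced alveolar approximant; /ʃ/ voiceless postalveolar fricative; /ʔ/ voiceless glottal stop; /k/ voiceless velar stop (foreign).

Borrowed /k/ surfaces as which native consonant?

g

/g/ is closest: same manner (stop), place distance 0 (velar→velar), voicing differs (+1); total 1. Next closest is /ʔ/ at distance 2.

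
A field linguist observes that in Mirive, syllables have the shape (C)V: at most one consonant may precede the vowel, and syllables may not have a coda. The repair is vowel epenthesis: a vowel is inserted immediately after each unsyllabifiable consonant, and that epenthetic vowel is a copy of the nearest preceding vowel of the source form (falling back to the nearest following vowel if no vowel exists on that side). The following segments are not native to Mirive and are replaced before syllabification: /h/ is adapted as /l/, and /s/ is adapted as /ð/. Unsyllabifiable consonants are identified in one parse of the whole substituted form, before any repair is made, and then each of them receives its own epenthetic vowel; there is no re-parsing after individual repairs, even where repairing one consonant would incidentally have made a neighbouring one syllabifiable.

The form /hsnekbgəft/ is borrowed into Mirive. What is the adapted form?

leðenekebegəfətə

Substitution: /h/ → /l/, /s/ → /ð/, giving /lðnekbgəft/.
Syllabifying with onset maximization leaves /l/, /ð/, /k/, /b/, /f/, /t/ stranded (no codas are permitted; onsets are limited to one consonant).
Inserting the epenthetic vowel yields /l/ → /le/, /ð/ → /ðe/, /k/ → /ke/, /b/ → /be/, /f/ → /fə/, /t/ → /tə/.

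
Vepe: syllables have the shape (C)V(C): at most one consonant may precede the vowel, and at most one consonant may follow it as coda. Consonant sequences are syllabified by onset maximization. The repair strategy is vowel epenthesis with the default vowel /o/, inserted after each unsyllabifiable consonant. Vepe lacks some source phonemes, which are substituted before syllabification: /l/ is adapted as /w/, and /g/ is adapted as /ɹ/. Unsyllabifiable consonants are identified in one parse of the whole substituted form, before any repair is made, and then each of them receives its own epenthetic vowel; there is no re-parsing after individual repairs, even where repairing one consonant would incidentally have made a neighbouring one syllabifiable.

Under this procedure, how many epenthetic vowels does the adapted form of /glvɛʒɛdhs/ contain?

After substitution the input is /ɹwvɛʒɛdhs/.
The unsyllabifiable consonants are /ɹ/, /w/, /h/, /s/; each receives one epenthetic vowel.

4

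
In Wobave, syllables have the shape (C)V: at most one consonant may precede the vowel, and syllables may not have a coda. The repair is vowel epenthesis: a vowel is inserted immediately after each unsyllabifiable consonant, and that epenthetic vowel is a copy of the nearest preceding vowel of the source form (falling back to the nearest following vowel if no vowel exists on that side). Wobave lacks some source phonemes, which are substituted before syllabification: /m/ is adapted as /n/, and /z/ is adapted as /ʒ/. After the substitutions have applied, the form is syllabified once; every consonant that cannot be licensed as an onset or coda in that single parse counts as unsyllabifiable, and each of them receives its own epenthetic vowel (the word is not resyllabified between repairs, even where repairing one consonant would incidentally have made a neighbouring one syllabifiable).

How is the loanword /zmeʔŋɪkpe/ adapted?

ʒeneʔeŋɪkɪpe

Substitution: /z/ → /ʒ/, /m/ → /n/, giving /ʒneʔŋɪkpe/.
The consonants /ʒ/, /ʔ/, /k/ cannot be parsed into a legal (C)V syllable (no codas are permitted; onsets are limited to one consonant).
Epenthesis after each stranded consonant: /ʒ/ → /ʒe/, /ʔ/ → /ʔe/, /k/ → /kɪ/.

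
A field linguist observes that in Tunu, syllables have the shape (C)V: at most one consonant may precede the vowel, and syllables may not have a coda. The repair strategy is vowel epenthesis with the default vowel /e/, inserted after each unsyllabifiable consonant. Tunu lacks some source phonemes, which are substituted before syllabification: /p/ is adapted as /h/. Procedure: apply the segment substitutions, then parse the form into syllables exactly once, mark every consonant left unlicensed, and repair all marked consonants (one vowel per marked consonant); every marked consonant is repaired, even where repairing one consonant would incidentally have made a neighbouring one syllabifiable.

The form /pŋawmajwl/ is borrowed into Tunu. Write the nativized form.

heŋawemajewele

Substitution: /p/ → /h/, giving /hŋawmajwl/.
Syllabifying with onset maximization leaves /h/, /w/, /j/, /w/, /l/ stranded (no codas are permitted; onsets are limited to one consonant).
Each unlicensed consonant becomes the onset of a new syllable: /h/ → /he/, /w/ → /we/, /j/ → /je/, /w/ → /we/, /l/ → /le/.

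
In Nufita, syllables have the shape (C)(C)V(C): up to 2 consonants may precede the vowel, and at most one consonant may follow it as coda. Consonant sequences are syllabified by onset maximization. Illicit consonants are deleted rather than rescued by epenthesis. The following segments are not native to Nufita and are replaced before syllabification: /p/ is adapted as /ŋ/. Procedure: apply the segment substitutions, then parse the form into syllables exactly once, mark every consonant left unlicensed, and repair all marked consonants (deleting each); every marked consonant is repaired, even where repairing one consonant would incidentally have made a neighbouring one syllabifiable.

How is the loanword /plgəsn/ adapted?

Substitution: /p/ → /ŋ/, giving /ŋlgəsn/.
Syllabifying with onset maximization leaves /ŋ/, /n/ stranded (at most one coda consonant is licensed; onsets may contain at most 2 consonants).
Deleting the stranded consonants removes /ŋ/, /n/.

lgəs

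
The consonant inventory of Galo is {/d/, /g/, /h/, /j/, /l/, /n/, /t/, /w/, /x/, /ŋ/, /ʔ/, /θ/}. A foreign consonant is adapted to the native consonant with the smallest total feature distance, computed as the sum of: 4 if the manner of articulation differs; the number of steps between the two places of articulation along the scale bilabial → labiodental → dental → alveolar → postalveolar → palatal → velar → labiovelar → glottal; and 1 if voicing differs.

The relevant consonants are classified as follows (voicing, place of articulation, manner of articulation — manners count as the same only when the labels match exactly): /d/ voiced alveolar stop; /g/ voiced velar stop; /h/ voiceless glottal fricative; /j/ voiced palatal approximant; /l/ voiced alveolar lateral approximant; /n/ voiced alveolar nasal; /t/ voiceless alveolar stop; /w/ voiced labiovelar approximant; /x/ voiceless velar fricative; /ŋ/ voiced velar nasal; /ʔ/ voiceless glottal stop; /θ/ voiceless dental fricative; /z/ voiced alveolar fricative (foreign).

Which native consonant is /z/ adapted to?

/θ/ is closest: same manner (fricative), place distance 1 (alveolar→dental), voicing differs (+1); total 2. Next closest is /d/ at distance 4.

θ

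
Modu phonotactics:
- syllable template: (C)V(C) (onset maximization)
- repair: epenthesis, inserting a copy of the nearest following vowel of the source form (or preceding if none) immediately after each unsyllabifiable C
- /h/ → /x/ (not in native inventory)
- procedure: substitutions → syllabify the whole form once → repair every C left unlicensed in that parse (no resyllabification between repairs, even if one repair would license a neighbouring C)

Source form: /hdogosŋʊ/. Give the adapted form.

Substitution: /h/ → /x/, giving /xdogosŋʊ/.
Under (C)V(C), the unsyllabifiable consonants are /x/ (at most one coda consonant is licensed; onsets are limited to one consonant).
Epenthesis after each stranded consonant: /x/ → /xo/.

xodogosŋʊ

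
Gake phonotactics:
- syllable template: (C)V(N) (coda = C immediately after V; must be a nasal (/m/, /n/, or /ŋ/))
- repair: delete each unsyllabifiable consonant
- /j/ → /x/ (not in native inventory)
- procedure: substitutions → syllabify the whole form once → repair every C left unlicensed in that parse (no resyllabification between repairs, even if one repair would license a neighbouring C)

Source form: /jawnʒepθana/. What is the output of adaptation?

Substitution: /j/ → /x/, giving /xawnʒepθana/.
Under (C)V(N), the unsyllabifiable consonants are /w/, /n/, /p/ (only a nasal (/m/, /n/, or /ŋ/) is licensed in coda position; onsets are limited to one consonant).
Each unlicensed consonant is deleted: /w/, /n/, /p/.

xaʒeθana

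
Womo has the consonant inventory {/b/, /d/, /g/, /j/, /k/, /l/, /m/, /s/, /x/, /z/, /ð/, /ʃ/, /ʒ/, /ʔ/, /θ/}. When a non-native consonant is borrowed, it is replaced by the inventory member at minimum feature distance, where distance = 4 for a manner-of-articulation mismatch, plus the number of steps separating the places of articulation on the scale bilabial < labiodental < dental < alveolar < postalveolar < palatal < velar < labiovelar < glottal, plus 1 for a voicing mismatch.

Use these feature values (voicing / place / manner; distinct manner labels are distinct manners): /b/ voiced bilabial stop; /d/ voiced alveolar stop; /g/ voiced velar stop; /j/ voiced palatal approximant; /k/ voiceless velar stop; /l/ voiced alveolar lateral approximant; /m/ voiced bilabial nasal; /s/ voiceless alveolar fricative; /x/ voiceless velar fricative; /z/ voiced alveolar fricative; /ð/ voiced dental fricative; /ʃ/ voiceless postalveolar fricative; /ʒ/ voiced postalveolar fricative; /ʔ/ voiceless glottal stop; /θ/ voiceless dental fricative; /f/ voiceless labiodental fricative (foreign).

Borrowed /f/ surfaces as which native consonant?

θ

/θ/ is closest: same manner (fricative), place distance 1 (labiodental→dental), same voicing; total 1. Next closest is /s/ at distance 2.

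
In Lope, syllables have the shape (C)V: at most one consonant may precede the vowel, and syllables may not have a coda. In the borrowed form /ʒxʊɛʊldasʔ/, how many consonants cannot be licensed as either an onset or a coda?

Under (C)V, the unsyllabifiable consonants are /ʒ/, /l/, /s/, /ʔ/ (no codas are permitted; onsets are limited to one consonant).

4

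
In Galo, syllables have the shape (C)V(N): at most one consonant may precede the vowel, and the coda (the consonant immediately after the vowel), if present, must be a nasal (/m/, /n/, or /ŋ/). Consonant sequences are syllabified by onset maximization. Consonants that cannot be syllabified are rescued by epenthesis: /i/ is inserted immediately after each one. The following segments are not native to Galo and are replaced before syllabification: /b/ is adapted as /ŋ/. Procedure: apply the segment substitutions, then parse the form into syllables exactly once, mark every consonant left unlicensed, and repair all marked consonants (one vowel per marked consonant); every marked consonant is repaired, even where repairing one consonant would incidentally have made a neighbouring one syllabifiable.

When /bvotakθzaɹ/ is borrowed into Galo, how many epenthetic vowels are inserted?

4

After substitution the input is /ŋvotakθzaɹ/.
The unsyllabifiable consonants are /ŋ/, /k/, /θ/, /ɹ/; each receives one epenthetic vowel.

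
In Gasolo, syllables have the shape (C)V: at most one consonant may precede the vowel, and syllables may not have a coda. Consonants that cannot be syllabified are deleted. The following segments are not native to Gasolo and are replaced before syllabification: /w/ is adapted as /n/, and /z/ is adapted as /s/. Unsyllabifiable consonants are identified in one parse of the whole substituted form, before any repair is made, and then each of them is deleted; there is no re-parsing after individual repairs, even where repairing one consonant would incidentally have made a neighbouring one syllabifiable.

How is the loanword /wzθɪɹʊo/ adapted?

Substitution: /w/ → /n/, /z/ → /s/, giving /nsθɪɹʊo/.
Under (C)V, the unsyllabifiable consonants are /n/, /s/ (no codas are permitted; onsets are limited to one consonant).
Deletion applies to /n/, /s/.

θɪɹʊo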